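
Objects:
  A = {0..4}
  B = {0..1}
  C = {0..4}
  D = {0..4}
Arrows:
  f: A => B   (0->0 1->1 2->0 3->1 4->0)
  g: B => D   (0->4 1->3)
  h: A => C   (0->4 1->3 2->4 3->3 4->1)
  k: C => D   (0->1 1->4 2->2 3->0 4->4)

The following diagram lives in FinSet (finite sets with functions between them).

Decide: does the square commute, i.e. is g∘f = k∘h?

1) trace f;g:
  0 f=>0 g=>4
  1 f=>1 g=>3
  2 f=>0 g=>4
  3 f=>1 g=>3
  4 f=>0 g=>4
  ⟦path⟧₁ = (0->4 1->3 2->4 3->3 4->4)
2) trace h;k:
  0 h=>4 k=>4
  1 h=>3 k=>0
  2 h=>4 k=>4
  3 h=>3 k=>0
  4 h=>1 k=>4
  ⟦path⟧₂ = (0->4 1->0 2->4 3->0 4->4)
Equal? NO — does not commute

Answer: DOES NOT COMMUTE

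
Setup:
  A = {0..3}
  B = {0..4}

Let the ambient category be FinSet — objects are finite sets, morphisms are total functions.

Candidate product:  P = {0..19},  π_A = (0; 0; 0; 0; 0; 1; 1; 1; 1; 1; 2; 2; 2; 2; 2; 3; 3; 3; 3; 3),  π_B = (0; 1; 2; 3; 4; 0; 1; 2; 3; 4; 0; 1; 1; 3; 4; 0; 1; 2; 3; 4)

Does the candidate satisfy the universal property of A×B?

Answer: NOT A VALID PRODUCT — duplicate pair at indices 11,12

Derivation:
|A|·|B| = 4·5 = 20;  |P| = 20
Check the pairing map k ↦ (π_A(k), π_B(k)):
  0 ↦ (0,0)
  1 ↦ (0,1)
  2 ↦ (0,2)
  3 ↦ (0,3)
  4 ↦ (0,4)
  5 ↦ (1,0)
  6 ↦ (1,1)
  7 ↦ (1,2)
  8 ↦ (1,3)
  9 ↦ (1,4)
  10 ↦ (2,0)
  11 ↦ (2,1)
  12 ↦ (2,1)  ✗ repeats pair of k=11
  13 ↦ (2,3)
  14 ↦ (2,4)
  15 ↦ (3,0)
  16 ↦ (3,1)
  17 ↦ (3,2)
  18 ↦ (3,3)
  19 ↦ (3,4)
distinct pairs in image: 19 / 20 needed
  → (2,1) hit at k=11 and k=12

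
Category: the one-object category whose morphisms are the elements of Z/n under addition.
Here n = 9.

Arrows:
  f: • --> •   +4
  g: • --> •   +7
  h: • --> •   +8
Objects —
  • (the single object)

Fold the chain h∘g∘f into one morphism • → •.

  0 +4≡4 +7≡2 +8≡1  (mod 9)
composite: +1

Answer: +1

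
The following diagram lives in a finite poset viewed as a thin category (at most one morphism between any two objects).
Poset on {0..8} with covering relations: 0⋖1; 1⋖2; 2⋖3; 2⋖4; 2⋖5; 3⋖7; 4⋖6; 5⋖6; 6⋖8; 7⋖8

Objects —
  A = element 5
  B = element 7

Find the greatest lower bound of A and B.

{x : x<=A ∧ x<=B} = {0,1,2}  (A=5, B=7)
  0 <= 2
  1 <= 2
  2 <= 2
glb = 2

Answer: A∧B = 2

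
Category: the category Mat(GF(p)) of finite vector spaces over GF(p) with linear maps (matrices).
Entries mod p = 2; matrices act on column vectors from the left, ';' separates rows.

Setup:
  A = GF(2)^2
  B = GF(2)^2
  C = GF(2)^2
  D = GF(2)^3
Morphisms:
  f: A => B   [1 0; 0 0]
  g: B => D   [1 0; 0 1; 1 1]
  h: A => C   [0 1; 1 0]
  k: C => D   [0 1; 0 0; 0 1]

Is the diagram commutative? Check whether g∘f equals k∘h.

1) trace f;g:
  e0=(1,0) f=>(1,0) g=>(1,0,1)
  e1=(0,1) f=>(0,0) g=>(0,0,0)
  ⟦path⟧₁ = [1 0; 0 0; 1 0]
2) trace h;k:
  e0=(1,0) h=>(0,1) k=>(1,0,1)
  e1=(0,1) h=>(1,0) k=>(0,0,0)
  ⟦path⟧₂ = [1 0; 0 0; 1 0]
Equal? same morphism ✓

Answer: COMMUTES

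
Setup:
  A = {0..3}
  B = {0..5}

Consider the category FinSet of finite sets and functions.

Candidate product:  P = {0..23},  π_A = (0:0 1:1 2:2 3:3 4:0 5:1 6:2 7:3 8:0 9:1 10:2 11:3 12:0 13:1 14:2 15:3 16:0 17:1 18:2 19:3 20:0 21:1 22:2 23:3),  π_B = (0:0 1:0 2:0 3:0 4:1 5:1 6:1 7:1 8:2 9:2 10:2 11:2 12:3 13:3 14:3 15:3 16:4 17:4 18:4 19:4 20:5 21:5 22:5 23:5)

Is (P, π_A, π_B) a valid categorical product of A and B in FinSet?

|A|·|B| = 4·6 = 24;  |P| = 24
Check the pairing map k ↦ (π_A(k), π_B(k)):
  0 : (0,0)
  1 : (1,0)
  2 : (2,0)
  3 : (3,0)
  4 : (0,1)
  5 : (1,1)
  6 : (2,1)
  7 : (3,1)
  8 : (0,2)
  9 : (1,2)
  10 : (2,2)
  11 : (3,2)
  12 : (0,3)
  13 : (1,3)
  14 : (2,3)
  15 : (3,3)
  16 : (0,4)
  17 : (1,4)
  18 : (2,4)
  19 : (3,4)
  20 : (0,5)
  21 : (1,5)
  22 : (2,5)
  23 : (3,5)
distinct pairs in image: 24 / 24 needed
  → bijection onto A×B; projections well-typed.

Answer: VALID PRODUCT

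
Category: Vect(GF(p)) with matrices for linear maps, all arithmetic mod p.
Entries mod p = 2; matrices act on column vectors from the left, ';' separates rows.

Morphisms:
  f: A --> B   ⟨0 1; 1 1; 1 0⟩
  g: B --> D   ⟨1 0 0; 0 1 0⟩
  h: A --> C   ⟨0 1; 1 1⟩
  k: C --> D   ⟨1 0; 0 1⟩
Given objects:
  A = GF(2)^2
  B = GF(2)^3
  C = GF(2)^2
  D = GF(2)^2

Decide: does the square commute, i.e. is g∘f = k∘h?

Along f;g (path 1):
  e0=[1,0] f-->[0,1,1] g-->[0,1]
  e1=[0,1] f-->[1,1,0] g-->[1,1]
  composite₁ = ⟨0 1; 1 1⟩
Along h;k (path 2):
  e0=[1,0] h-->[0,1] k-->[0,1]
  e1=[0,1] h-->[1,1] k-->[1,1]
  composite₂ = ⟨0 1; 1 1⟩
Equal? same morphism ✓

Answer: COMMUTES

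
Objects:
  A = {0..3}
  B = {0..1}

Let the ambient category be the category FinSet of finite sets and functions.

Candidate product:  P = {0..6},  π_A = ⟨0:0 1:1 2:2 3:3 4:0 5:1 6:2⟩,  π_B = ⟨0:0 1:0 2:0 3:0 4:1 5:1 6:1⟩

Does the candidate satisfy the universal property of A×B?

Answer: NOT A VALID PRODUCT — |P|=7 ≠ |A|·|B|=8

Trace:
|A|·|B| = 4·2 = 8;  |P| = 7
  → cardinalities differ; no bijection possible.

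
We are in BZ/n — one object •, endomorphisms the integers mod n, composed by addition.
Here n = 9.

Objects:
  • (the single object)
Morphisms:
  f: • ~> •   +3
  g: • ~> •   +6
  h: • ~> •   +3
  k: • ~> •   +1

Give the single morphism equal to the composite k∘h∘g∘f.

  0 +3≡3 +6≡0 +3≡3 +1≡4  (mod 9)
result: +4

Answer: +4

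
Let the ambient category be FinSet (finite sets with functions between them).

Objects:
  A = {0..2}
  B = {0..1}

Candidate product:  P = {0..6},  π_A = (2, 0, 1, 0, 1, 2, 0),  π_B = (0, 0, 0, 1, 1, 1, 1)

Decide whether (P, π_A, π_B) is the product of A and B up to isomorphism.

|A|·|B| = 3·2 = 6;  |P| = 7
  → cardinalities differ; no bijection possible.

Answer: NOT A VALID PRODUCT — |P|=7 ≠ |A|·|B|=6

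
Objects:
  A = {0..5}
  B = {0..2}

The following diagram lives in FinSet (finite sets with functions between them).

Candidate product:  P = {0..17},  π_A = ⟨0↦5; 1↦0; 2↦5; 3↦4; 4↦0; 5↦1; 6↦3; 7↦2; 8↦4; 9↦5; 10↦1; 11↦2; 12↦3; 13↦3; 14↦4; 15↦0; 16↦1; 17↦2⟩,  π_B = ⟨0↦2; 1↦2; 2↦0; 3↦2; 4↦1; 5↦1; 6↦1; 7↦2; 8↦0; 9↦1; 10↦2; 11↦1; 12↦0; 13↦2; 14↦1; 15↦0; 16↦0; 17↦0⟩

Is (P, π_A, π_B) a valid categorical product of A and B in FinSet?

Answer: VALID PRODUCT

Trace:
|A|·|B| = 6·3 = 18;  |P| = 18
Check the pairing map k ↦ (π_A(k), π_B(k)):
  0 ↦ (5,2)
  1 ↦ (0,2)
  2 ↦ (5,0)
  3 ↦ (4,2)
  4 ↦ (0,1)
  5 ↦ (1,1)
  6 ↦ (3,1)
  7 ↦ (2,2)
  8 ↦ (4,0)
  9 ↦ (5,1)
  10 ↦ (1,2)
  11 ↦ (2,1)
  12 ↦ (3,0)
  13 ↦ (3,2)
  14 ↦ (4,1)
  15 ↦ (0,0)
  16 ↦ (1,0)
  17 ↦ (2,0)
distinct pairs in image: 18 / 18 needed
  → bijection onto A×B; projections well-typed.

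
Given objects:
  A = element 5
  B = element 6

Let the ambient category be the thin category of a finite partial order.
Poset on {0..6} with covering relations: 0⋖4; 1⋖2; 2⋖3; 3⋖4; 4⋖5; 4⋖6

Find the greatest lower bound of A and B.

Lower bounds of A=5 and B=6: {0,1,2,3,4}
  0 <= 4
  1 <= 4
  2 <= 4
  3 <= 4
  4 <= 4
glb = 4

Answer: A∧B = 4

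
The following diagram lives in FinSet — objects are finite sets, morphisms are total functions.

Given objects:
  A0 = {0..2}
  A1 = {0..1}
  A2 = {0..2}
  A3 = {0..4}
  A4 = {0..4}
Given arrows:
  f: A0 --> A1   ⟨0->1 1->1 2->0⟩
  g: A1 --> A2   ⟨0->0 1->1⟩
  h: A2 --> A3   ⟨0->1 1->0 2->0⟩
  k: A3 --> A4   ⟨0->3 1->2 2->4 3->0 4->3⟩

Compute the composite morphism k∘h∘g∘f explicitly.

Answer: ⟨0->3 1->3 2->2⟩

Work:
  0 f-->1 g-->1 h-->0 k-->3
  1 f-->1 g-->1 h-->0 k-->3
  2 f-->0 g-->0 h-->1 k-->2
result: ⟨0->3 1->3 2->2⟩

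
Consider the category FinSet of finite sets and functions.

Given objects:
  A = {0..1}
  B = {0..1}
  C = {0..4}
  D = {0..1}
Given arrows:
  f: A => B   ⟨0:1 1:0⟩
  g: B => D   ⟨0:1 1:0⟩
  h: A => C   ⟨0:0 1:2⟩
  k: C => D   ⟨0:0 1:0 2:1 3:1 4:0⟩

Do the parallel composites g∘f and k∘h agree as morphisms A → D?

Along f;g (path 1):
  0 f=>1 g=>0
  1 f=>0 g=>1
  composite₁ = ⟨0:0 1:1⟩
Along h;k (path 2):
  0 h=>0 k=>0
  1 h=>2 k=>1
  composite₂ = ⟨0:0 1:1⟩
Equal? YES — commutes

Answer: COMMUTES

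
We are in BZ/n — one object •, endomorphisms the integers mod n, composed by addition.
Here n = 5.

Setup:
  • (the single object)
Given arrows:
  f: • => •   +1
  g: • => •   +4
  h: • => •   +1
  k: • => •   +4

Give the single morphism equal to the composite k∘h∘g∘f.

Answer: +0

Trace:
  0 +1≡1 +4≡0 +1≡1 +4≡0  (mod 5)
result: +0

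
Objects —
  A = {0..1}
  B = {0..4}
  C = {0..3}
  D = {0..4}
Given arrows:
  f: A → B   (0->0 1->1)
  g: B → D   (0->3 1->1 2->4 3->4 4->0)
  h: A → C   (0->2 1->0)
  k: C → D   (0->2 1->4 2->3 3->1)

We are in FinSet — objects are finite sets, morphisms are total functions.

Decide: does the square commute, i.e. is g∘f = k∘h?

Along f;g (path 1):
  0 f→0 g→3
  1 f→1 g→1
  ⟦path⟧₁ = (0->3 1->1)
Along h;k (path 2):
  0 h→2 k→3
  1 h→0 k→2
  ⟦path⟧₂ = (0->3 1->2)
Equal? differ; not commutative

Answer: DOES NOT COMMUTE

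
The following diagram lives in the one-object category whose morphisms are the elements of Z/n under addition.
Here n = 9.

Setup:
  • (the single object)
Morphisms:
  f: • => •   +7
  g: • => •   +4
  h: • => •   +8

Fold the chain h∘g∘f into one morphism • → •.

Answer: +1

Derivation:
  0 +7≡7 +4≡2 +8≡1  (mod 9)
result: +1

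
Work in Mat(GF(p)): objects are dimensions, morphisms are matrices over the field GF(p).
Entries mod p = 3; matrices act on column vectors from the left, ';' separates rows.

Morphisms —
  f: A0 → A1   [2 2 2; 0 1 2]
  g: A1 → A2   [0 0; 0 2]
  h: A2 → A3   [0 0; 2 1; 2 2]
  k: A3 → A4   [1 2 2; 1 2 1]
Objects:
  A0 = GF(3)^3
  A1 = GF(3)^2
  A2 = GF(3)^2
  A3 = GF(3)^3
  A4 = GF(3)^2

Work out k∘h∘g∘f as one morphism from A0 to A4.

  e0=(1,0,0) f→(2,0) g→(0,0) h→(0,0,0) k→(0,0)
  e1=(0,1,0) f→(2,1) g→(0,2) h→(0,2,1) k→(0,2)
  e2=(0,0,1) f→(2,2) g→(0,1) h→(0,1,2) k→(0,1)
result: [0 0 0; 0 2 1]

Answer: [0 0 0; 0 2 1]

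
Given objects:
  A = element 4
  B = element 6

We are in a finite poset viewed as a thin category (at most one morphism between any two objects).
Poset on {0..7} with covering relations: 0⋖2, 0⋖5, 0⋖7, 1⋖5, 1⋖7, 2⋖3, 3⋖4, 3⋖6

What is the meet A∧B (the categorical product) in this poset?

Answer: A∧B = 3

Derivation:
Lower bounds of A=4 and B=6: {0,2,3}
  0 ≤ 3
  2 ≤ 3
  3 ≤ 3
glb = 3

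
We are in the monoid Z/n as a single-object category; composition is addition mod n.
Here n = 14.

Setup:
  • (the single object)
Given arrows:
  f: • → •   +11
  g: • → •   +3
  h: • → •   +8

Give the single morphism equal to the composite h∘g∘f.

Answer: +8

Trace:
  0 +11≡11 +3≡0 +8≡8  (mod 14)
composite: +8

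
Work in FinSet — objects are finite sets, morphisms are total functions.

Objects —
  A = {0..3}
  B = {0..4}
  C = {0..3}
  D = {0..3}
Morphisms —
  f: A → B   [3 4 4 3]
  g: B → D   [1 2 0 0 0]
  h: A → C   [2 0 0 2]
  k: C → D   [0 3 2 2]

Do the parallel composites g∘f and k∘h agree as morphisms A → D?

1) trace f;g:
  0 f→3 g→0
  1 f→4 g→0
  2 f→4 g→0
  3 f→3 g→0
  result₁ = [0 0 0 0]
2) trace h;k:
  0 h→2 k→2
  1 h→0 k→0
  2 h→0 k→0
  3 h→2 k→2
  result₂ = [2 0 0 2]
Equal? distinct morphisms ✗

Answer: DOES NOT COMMUTE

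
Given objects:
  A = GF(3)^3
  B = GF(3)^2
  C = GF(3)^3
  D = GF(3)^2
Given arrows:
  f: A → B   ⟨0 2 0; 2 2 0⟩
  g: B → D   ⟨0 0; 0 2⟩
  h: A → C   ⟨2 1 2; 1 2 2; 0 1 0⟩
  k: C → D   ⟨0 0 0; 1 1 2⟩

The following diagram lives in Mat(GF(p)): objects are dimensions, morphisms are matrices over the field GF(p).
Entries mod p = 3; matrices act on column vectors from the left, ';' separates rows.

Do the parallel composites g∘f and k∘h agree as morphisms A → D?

Along f;g (path 1):
  e0=⟨1,0,0⟩ f→⟨0,2⟩ g→⟨0,1⟩
  e1=⟨0,1,0⟩ f→⟨2,2⟩ g→⟨0,1⟩
  e2=⟨0,0,1⟩ f→⟨0,0⟩ g→⟨0,0⟩
  composite₁ = ⟨0 0 0; 1 1 0⟩
Along h;k (path 2):
  e0=⟨1,0,0⟩ h→⟨2,1,0⟩ k→⟨0,0⟩
  e1=⟨0,1,0⟩ h→⟨1,2,1⟩ k→⟨0,2⟩
  e2=⟨0,0,1⟩ h→⟨2,2,0⟩ k→⟨0,1⟩
  composite₂ = ⟨0 0 0; 0 2 1⟩
Equal? NO — does not commute

Answer: DOES NOT COMMUTE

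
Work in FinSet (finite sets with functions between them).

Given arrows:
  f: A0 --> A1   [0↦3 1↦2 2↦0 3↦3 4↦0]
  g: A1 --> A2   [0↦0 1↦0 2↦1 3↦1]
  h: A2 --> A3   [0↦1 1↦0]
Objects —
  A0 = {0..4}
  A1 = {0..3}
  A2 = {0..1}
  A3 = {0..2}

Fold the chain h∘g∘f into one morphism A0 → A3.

Answer: [0↦0 1↦0 2↦1 3↦0 4↦1]

Work:
  0 f-->3 g-->1 h-->0
  1 f-->2 g-->1 h-->0
  2 f-->0 g-->0 h-->1
  3 f-->3 g-->1 h-->0
  4 f-->0 g-->0 h-->1
composite: [0↦0 1↦0 2↦1 3↦0 4↦1]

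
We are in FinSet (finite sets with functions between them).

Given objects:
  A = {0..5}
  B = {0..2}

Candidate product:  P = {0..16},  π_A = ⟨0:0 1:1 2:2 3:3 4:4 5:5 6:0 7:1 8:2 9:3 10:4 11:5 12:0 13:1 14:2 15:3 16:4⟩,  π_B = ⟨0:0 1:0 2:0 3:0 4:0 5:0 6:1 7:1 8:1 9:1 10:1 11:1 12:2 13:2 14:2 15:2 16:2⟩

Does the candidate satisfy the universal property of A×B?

Answer: NOT A VALID PRODUCT — |P|=17 ≠ |A|·|B|=18

Derivation:
|A|·|B| = 6·3 = 18;  |P| = 17
  → cardinalities differ; no bijection possible.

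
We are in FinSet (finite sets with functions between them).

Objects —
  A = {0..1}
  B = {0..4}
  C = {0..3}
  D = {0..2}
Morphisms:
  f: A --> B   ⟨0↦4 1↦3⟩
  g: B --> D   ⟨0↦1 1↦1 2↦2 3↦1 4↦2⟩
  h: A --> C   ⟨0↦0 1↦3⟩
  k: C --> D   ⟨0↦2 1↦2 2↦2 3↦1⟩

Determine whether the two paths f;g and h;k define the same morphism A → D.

Answer: COMMUTES

Trace:
1) trace f;g:
  0 f-->4 g-->2
  1 f-->3 g-->1
  ⟦path⟧₁ = ⟨0↦2 1↦1⟩
2) trace h;k:
  0 h-->0 k-->2
  1 h-->3 k-->1
  ⟦path⟧₂ = ⟨0↦2 1↦1⟩
Equal? same morphism ✓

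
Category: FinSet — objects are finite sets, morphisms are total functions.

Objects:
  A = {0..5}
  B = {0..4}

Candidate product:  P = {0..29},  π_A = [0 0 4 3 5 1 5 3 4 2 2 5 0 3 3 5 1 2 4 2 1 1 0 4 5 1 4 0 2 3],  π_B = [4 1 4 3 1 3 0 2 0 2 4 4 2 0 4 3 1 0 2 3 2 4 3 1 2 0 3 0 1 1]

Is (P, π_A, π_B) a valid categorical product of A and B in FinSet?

Answer: VALID PRODUCT

Trace:
|A|·|B| = 6·5 = 30;  |P| = 30
Check the pairing map k ↦ (π_A(k), π_B(k)):
  0 -> (0,4)
  1 -> (0,1)
  2 -> (4,4)
  3 -> (3,3)
  4 -> (5,1)
  5 -> (1,3)
  6 -> (5,0)
  7 -> (3,2)
  8 -> (4,0)
  9 -> (2,2)
  10 -> (2,4)
  11 -> (5,4)
  12 -> (0,2)
  13 -> (3,0)
  14 -> (3,4)
  15 -> (5,3)
  16 -> (1,1)
  17 -> (2,0)
  18 -> (4,2)
  19 -> (2,3)
  20 -> (1,2)
  21 -> (1,4)
  22 -> (0,3)
  23 -> (4,1)
  24 -> (5,2)
  25 -> (1,0)
  26 -> (4,3)
  27 -> (0,0)
  28 -> (2,1)
  29 -> (3,1)
distinct pairs in image: 30 / 30 needed
  → bijection onto A×B; projections well-typed.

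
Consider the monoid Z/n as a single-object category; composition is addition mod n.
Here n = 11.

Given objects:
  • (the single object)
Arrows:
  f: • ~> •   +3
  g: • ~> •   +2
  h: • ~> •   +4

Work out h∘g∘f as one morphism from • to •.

Answer: +9

Work:
  0 +3≡3 +2≡5 +4≡9  (mod 11)
⟦path⟧: +9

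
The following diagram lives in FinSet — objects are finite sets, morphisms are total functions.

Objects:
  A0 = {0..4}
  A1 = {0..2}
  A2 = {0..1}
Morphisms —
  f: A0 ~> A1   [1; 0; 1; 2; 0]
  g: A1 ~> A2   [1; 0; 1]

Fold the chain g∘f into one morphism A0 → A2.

Answer: [0; 1; 0; 1; 1]

Work:
  0 f~>1 g~>0
  1 f~>0 g~>1
  2 f~>1 g~>0
  3 f~>2 g~>1
  4 f~>0 g~>1
⟦path⟧: [0; 1; 0; 1; 1]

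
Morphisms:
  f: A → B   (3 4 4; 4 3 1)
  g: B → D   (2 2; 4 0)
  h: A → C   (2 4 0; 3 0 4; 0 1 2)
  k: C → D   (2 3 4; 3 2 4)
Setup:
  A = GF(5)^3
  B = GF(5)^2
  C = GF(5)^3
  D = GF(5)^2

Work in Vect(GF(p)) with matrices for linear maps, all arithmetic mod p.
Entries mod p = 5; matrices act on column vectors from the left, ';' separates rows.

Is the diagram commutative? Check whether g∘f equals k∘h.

Along f;g (path 1):
  e0=(1,0,0) f→(3,4) g→(4,2)
  e1=(0,1,0) f→(4,3) g→(4,1)
  e2=(0,0,1) f→(4,1) g→(0,1)
  result₁ = (4 4 0; 2 1 1)
Along h;k (path 2):
  e0=(1,0,0) h→(2,3,0) k→(3,2)
  e1=(0,1,0) h→(4,0,1) k→(2,1)
  e2=(0,0,1) h→(0,4,2) k→(0,1)
  result₂ = (3 2 0; 2 1 1)
Equal? differ; not commutative

Answer: DOES NOT COMMUTE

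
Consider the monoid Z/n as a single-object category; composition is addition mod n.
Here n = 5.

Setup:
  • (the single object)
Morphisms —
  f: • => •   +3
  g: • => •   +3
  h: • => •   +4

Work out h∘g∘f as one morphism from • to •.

  0 +3≡3 +3≡1 +4≡0  (mod 5)
⟦path⟧: +0

Answer: +0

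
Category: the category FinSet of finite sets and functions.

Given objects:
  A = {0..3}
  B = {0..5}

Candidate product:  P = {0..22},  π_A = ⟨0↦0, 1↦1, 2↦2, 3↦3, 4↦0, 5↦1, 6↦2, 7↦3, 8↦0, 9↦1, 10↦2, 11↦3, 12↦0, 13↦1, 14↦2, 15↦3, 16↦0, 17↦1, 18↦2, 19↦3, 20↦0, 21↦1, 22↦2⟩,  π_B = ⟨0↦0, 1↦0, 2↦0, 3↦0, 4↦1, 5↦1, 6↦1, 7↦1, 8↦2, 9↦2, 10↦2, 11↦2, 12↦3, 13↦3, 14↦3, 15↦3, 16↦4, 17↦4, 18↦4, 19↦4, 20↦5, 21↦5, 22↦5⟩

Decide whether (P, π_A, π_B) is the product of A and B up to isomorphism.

Answer: NOT A VALID PRODUCT — |P|=23 ≠ |A|·|B|=24

Trace:
|A|·|B| = 4·6 = 24;  |P| = 23
  → cardinalities differ; no bijection possible.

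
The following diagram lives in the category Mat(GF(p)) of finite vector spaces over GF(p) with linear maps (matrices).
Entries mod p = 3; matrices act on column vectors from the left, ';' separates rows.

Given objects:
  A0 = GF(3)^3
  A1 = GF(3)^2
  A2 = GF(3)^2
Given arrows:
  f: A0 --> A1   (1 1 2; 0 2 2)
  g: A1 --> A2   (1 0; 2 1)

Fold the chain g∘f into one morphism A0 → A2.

Answer: (1 1 2; 2 1 0)

Work:
  e0=[1,0,0] f-->[1,0] g-->[1,2]
  e1=[0,1,0] f-->[1,2] g-->[1,1]
  e2=[0,0,1] f-->[2,2] g-->[2,0]
result: (1 1 2; 2 1 0)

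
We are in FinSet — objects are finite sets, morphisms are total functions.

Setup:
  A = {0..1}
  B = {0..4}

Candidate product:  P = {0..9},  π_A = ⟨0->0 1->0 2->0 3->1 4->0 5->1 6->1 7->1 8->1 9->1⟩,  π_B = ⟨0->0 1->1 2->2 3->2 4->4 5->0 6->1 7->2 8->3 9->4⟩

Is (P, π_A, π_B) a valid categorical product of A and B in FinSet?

|A|·|B| = 2·5 = 10;  |P| = 10
Check the pairing map k ↦ (π_A(k), π_B(k)):
  0 -> (0,0)
  1 -> (0,1)
  2 -> (0,2)
  3 -> (1,2)
  4 -> (0,4)
  5 -> (1,0)
  6 -> (1,1)
  7 -> (1,2)  ✗ repeats pair of k=3
  8 -> (1,3)
  9 -> (1,4)
distinct pairs in image: 9 / 10 needed
  → (1,2) hit at k=3 and k=7

Answer: NOT A VALID PRODUCT — duplicate pair at indices 7,3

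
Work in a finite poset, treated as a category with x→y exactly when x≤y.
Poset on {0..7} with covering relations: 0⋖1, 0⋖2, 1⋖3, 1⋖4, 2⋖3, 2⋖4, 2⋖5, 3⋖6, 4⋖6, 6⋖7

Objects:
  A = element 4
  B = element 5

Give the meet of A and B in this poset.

Common predecessors of 4,5: {0,2}
  0 ⊑ 2
  2 ⊑ 2
glb = 2

Answer: A∧B = 2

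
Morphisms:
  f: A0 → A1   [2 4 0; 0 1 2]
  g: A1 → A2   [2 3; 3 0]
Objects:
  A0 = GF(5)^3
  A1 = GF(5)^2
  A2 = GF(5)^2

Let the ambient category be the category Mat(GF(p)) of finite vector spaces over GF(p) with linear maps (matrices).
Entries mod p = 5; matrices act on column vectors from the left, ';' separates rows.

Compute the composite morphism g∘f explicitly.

Answer: [4 1 1; 1 2 0]

Trace:
  e0=[1,0,0] f→[2,0] g→[4,1]
  e1=[0,1,0] f→[4,1] g→[1,2]
  e2=[0,0,1] f→[0,2] g→[1,0]
result: [4 1 1; 1 2 0]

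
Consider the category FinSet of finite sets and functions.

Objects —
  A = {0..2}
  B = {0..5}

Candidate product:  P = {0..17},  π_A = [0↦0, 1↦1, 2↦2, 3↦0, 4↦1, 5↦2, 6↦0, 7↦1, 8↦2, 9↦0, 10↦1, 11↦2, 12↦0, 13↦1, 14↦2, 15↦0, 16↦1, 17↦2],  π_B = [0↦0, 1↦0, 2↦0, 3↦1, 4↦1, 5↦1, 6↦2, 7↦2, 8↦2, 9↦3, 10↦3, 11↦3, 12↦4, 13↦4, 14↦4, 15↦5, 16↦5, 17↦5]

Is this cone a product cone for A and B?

Answer: VALID PRODUCT

Trace:
|A|·|B| = 3·6 = 18;  |P| = 18
Check the pairing map k ↦ (π_A(k), π_B(k)):
  0 ↦ (0,0)
  1 ↦ (1,0)
  2 ↦ (2,0)
  3 ↦ (0,1)
  4 ↦ (1,1)
  5 ↦ (2,1)
  6 ↦ (0,2)
  7 ↦ (1,2)
  8 ↦ (2,2)
  9 ↦ (0,3)
  10 ↦ (1,3)
  11 ↦ (2,3)
  12 ↦ (0,4)
  13 ↦ (1,4)
  14 ↦ (2,4)
  15 ↦ (0,5)
  16 ↦ (1,5)
  17 ↦ (2,5)
distinct pairs in image: 18 / 18 needed
  → bijection onto A×B; projections well-typed.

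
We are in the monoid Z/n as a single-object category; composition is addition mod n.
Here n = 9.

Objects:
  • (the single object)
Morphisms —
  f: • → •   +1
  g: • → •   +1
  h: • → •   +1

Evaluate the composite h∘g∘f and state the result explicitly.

Answer: +3

Derivation:
  0 +1≡1 +1≡2 +1≡3  (mod 9)
⟦path⟧: +3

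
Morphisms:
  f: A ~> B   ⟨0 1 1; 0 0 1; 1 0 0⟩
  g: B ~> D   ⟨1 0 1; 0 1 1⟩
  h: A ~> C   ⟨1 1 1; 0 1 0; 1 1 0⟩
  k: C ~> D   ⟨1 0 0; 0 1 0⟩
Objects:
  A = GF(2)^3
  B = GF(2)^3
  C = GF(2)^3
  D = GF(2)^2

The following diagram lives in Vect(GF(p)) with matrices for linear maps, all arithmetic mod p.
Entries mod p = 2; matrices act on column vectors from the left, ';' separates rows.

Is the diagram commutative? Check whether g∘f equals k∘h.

Answer: DOES NOT COMMUTE

Derivation:
1) trace f;g:
  e0=(1,0,0) f~>(0,0,1) g~>(1,1)
  e1=(0,1,0) f~>(1,0,0) g~>(1,0)
  e2=(0,0,1) f~>(1,1,0) g~>(1,1)
  composite₁ = ⟨1 1 1; 1 0 1⟩
2) trace h;k:
  e0=(1,0,0) h~>(1,0,1) k~>(1,0)
  e1=(0,1,0) h~>(1,1,1) k~>(1,1)
  e2=(0,0,1) h~>(1,0,0) k~>(1,0)
  composite₂ = ⟨1 1 1; 0 1 0⟩
Equal? distinct morphisms ✗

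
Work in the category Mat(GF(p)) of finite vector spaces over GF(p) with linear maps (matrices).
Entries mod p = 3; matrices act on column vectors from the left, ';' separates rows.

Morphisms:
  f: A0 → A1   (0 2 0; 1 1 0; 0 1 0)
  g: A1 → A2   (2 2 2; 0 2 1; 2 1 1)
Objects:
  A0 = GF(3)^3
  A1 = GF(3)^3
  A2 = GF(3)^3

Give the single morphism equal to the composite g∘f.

Answer: (2 2 0; 2 0 0; 1 0 0)

Derivation:
  e0=[1,0,0] f→[0,1,0] g→[2,2,1]
  e1=[0,1,0] f→[2,1,1] g→[2,0,0]
  e2=[0,0,1] f→[0,0,0] g→[0,0,0]
⟦path⟧: (2 2 0; 2 0 0; 1 0 0)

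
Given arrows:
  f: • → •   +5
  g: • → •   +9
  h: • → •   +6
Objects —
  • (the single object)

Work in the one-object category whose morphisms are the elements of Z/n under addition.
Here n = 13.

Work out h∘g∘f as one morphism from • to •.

  0 +5≡5 +9≡1 +6≡7  (mod 13)
composite: +7

Answer: +7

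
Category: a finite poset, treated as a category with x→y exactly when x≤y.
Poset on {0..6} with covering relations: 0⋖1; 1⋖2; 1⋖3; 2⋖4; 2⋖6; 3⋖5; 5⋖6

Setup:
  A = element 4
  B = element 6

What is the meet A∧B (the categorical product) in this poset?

Common predecessors of 4,6: {0,1,2}
  0 ⊑ 2
  1 ⊑ 2
  2 ⊑ 2
glb = 2

Answer: A∧B = 2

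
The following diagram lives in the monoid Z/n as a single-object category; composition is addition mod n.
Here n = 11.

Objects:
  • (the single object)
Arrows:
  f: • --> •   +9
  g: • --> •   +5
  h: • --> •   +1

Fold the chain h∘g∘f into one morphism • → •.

Answer: +4

Work:
  0 +9≡9 +5≡3 +1≡4  (mod 11)
result: +4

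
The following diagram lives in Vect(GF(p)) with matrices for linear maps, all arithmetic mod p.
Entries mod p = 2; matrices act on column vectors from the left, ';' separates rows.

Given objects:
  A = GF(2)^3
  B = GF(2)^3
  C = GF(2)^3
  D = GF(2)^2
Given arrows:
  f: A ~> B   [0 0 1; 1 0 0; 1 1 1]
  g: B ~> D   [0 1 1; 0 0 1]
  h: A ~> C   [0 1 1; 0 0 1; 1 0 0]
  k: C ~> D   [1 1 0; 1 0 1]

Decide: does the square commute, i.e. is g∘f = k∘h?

Along f;g (path 1):
  e0=(1,0,0) f~>(0,1,1) g~>(0,1)
  e1=(0,1,0) f~>(0,0,1) g~>(1,1)
  e2=(0,0,1) f~>(1,0,1) g~>(1,1)
  composite₁ = [0 1 1; 1 1 1]
Along h;k (path 2):
  e0=(1,0,0) h~>(0,0,1) k~>(0,1)
  e1=(0,1,0) h~>(1,0,0) k~>(1,1)
  e2=(0,0,1) h~>(1,1,0) k~>(0,1)
  composite₂ = [0 1 0; 1 1 1]
Equal? distinct morphisms ✗

Answer: DOES NOT COMMUTE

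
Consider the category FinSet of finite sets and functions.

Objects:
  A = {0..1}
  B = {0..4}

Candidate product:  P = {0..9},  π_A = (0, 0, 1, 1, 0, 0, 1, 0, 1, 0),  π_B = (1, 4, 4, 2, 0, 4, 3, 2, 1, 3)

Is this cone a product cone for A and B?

|A|·|B| = 2·5 = 10;  |P| = 10
Check the pairing map k ↦ (π_A(k), π_B(k)):
  0 : (0,1)
  1 : (0,4)
  2 : (1,4)
  3 : (1,2)
  4 : (0,0)
  5 : (0,4)  ✗ repeats pair of k=1
  6 : (1,3)
  7 : (0,2)
  8 : (1,1)
  9 : (0,3)
distinct pairs in image: 9 / 10 needed
  → (0,4) hit at k=1 and k=5

Answer: NOT A VALID PRODUCT — duplicate pair at indices 1,5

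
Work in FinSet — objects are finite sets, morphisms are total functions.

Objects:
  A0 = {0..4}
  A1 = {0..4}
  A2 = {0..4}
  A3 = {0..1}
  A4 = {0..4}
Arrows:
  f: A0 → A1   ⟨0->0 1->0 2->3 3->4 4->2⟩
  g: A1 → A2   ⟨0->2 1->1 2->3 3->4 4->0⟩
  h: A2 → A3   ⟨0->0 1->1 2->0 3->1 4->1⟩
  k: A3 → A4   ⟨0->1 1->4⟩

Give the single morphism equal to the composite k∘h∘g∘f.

  0 f→0 g→2 h→0 k→1
  1 f→0 g→2 h→0 k→1
  2 f→3 g→4 h→1 k→4
  3 f→4 g→0 h→0 k→1
  4 f→2 g→3 h→1 k→4
composite: ⟨0->1 1->1 2->4 3->1 4->4⟩

Answer: ⟨0->1 1->1 2->4 3->1 4->4⟩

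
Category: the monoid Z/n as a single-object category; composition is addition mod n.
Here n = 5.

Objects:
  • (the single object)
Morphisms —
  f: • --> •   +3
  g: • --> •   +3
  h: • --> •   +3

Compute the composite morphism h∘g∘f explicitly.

  0 +3≡3 +3≡1 +3≡4  (mod 5)
⟦path⟧: +4

Answer: +4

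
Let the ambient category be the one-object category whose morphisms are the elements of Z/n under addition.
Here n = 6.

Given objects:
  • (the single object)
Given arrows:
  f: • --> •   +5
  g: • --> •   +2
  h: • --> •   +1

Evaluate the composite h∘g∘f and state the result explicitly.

  0 +5≡5 +2≡1 +1≡2  (mod 6)
result: +2

Answer: +2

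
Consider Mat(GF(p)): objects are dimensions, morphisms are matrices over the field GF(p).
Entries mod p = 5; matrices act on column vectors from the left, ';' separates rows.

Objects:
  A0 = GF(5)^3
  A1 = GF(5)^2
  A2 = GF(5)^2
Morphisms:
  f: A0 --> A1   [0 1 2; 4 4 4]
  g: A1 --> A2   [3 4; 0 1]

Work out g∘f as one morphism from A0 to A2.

  e0=[1,0,0] f-->[0,4] g-->[1,4]
  e1=[0,1,0] f-->[1,4] g-->[4,4]
  e2=[0,0,1] f-->[2,4] g-->[2,4]
composite: [1 4 2; 4 4 4]

Answer: [1 4 2; 4 4 4]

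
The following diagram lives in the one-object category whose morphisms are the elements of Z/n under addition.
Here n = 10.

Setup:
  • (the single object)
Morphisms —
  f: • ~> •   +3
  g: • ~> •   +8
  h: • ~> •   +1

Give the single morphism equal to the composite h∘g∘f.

  0 +3≡3 +8≡1 +1≡2  (mod 10)
composite: +2

Answer: +2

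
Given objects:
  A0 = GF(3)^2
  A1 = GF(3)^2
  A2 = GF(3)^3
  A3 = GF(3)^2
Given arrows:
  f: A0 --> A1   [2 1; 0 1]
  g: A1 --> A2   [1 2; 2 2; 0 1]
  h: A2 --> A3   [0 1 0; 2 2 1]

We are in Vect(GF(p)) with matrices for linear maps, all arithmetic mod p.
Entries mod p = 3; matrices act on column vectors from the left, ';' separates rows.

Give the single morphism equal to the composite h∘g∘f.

Answer: [1 1; 0 0]

Trace:
  e0=(1,0) f-->(2,0) g-->(2,1,0) h-->(1,0)
  e1=(0,1) f-->(1,1) g-->(0,1,1) h-->(1,0)
result: [1 1; 0 0]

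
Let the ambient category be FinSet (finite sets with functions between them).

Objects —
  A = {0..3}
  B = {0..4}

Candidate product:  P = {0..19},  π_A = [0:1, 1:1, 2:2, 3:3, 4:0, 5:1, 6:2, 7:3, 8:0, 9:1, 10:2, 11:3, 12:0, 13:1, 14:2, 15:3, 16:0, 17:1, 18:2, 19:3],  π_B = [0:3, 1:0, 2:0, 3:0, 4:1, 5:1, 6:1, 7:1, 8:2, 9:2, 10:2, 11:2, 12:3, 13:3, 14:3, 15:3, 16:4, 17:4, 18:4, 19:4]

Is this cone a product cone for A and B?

Answer: NOT A VALID PRODUCT — duplicate pair at indices 13,0

Derivation:
|A|·|B| = 4·5 = 20;  |P| = 20
Check the pairing map k ↦ (π_A(k), π_B(k)):
  0 : (1,3)
  1 : (1,0)
  2 : (2,0)
  3 : (3,0)
  4 : (0,1)
  5 : (1,1)
  6 : (2,1)
  7 : (3,1)
  8 : (0,2)
  9 : (1,2)
  10 : (2,2)
  11 : (3,2)
  12 : (0,3)
  13 : (1,3)  ✗ repeats pair of k=0
  14 : (2,3)
  15 : (3,3)
  16 : (0,4)
  17 : (1,4)
  18 : (2,4)
  19 : (3,4)
distinct pairs in image: 19 / 20 needed
  → (1,3) hit at k=0 and k=13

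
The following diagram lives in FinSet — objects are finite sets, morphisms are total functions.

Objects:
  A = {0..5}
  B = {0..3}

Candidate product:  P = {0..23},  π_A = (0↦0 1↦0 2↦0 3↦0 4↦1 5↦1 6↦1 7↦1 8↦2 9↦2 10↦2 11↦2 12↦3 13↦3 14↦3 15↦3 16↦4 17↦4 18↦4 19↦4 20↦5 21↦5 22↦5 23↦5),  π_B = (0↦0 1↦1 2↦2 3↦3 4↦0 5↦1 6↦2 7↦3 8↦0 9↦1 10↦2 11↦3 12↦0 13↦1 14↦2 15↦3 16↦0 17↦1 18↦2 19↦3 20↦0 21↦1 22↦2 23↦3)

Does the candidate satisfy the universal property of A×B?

Answer: VALID PRODUCT

Derivation:
|A|·|B| = 6·4 = 24;  |P| = 24
Check the pairing map k ↦ (π_A(k), π_B(k)):
  0 ↦ (0,0)
  1 ↦ (0,1)
  2 ↦ (0,2)
  3 ↦ (0,3)
  4 ↦ (1,0)
  5 ↦ (1,1)
  6 ↦ (1,2)
  7 ↦ (1,3)
  8 ↦ (2,0)
  9 ↦ (2,1)
  10 ↦ (2,2)
  11 ↦ (2,3)
  12 ↦ (3,0)
  13 ↦ (3,1)
  14 ↦ (3,2)
  15 ↦ (3,3)
  16 ↦ (4,0)
  17 ↦ (4,1)
  18 ↦ (4,2)
  19 ↦ (4,3)
  20 ↦ (5,0)
  21 ↦ (5,1)
  22 ↦ (5,2)
  23 ↦ (5,3)
distinct pairs in image: 24 / 24 needed
  → bijection onto A×B; projections well-typed.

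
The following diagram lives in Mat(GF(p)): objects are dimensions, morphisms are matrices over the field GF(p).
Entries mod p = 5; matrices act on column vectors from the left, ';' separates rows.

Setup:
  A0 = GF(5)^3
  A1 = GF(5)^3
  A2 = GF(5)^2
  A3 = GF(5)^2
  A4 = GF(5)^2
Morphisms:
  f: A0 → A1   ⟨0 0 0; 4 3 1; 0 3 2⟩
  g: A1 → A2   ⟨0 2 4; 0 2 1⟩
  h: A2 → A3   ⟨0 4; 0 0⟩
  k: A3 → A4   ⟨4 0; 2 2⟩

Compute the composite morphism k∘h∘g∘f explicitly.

  e0=(1,0,0) f→(0,4,0) g→(3,3) h→(2,0) k→(3,4)
  e1=(0,1,0) f→(0,3,3) g→(3,4) h→(1,0) k→(4,2)
  e2=(0,0,1) f→(0,1,2) g→(0,4) h→(1,0) k→(4,2)
composite: ⟨3 4 4; 4 2 2⟩

Answer: ⟨3 4 4; 4 2 2⟩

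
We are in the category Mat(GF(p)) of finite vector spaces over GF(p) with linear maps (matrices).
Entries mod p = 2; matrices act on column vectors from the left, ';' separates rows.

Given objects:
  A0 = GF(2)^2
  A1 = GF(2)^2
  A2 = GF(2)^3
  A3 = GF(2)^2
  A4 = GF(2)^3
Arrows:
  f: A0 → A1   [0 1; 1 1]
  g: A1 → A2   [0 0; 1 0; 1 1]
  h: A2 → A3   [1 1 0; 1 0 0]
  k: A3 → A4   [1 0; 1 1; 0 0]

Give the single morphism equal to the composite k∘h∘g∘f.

Answer: [0 1; 0 1; 0 0]

Derivation:
  e0=⟨1,0⟩ f→⟨0,1⟩ g→⟨0,0,1⟩ h→⟨0,0⟩ k→⟨0,0,0⟩
  e1=⟨0,1⟩ f→⟨1,1⟩ g→⟨0,1,0⟩ h→⟨1,0⟩ k→⟨1,1,0⟩
⟦path⟧: [0 1; 0 1; 0 0]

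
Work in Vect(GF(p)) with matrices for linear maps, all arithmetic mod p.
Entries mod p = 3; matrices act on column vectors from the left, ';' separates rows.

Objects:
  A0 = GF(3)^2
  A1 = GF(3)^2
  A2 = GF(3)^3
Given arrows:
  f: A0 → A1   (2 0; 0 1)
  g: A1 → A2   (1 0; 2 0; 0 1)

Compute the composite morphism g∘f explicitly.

Answer: (2 0; 1 0; 0 1)

Trace:
  e0=⟨1,0⟩ f→⟨2,0⟩ g→⟨2,1,0⟩
  e1=⟨0,1⟩ f→⟨0,1⟩ g→⟨0,0,1⟩
composite: (2 0; 1 0; 0 1)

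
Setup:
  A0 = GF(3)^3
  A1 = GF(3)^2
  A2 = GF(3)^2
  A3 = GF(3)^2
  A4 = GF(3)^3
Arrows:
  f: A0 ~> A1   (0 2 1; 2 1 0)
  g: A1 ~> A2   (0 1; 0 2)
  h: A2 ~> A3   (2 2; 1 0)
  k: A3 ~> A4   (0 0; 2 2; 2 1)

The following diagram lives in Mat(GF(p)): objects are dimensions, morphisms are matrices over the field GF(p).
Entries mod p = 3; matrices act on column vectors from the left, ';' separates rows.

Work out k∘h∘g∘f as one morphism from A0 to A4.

  e0=⟨1,0,0⟩ f~>⟨0,2⟩ g~>⟨2,1⟩ h~>⟨0,2⟩ k~>⟨0,1,2⟩
  e1=⟨0,1,0⟩ f~>⟨2,1⟩ g~>⟨1,2⟩ h~>⟨0,1⟩ k~>⟨0,2,1⟩
  e2=⟨0,0,1⟩ f~>⟨1,0⟩ g~>⟨0,0⟩ h~>⟨0,0⟩ k~>⟨0,0,0⟩
composite: (0 0 0; 1 2 0; 2 1 0)

Answer: (0 0 0; 1 2 0; 2 1 0)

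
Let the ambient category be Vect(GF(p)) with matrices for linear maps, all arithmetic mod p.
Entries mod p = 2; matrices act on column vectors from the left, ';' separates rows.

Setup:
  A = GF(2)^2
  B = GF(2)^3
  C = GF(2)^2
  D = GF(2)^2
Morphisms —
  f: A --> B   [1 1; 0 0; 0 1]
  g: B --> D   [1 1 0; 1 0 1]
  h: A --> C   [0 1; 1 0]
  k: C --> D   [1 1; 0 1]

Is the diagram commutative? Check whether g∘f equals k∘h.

Answer: COMMUTES

Work:
1) trace f;g:
  e0=(1,0) f-->(1,0,0) g-->(1,1)
  e1=(0,1) f-->(1,0,1) g-->(1,0)
  result₁ = [1 1; 1 0]
2) trace h;k:
  e0=(1,0) h-->(0,1) k-->(1,1)
  e1=(0,1) h-->(1,0) k-->(1,0)
  result₂ = [1 1; 1 0]
Equal? YES — commutes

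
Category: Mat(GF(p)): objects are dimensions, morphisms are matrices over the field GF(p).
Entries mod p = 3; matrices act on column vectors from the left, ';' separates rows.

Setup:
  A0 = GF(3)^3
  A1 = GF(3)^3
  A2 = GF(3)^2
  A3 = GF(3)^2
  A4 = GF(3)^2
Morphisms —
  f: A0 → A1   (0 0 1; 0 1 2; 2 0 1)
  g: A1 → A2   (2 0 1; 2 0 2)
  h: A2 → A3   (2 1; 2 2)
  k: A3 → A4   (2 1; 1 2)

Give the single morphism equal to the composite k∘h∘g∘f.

  e0=[1,0,0] f→[0,0,2] g→[2,1] h→[2,0] k→[1,2]
  e1=[0,1,0] f→[0,1,0] g→[0,0] h→[0,0] k→[0,0]
  e2=[0,0,1] f→[1,2,1] g→[0,1] h→[1,2] k→[1,2]
result: (1 0 1; 2 0 2)

Answer: (1 0 1; 2 0 2)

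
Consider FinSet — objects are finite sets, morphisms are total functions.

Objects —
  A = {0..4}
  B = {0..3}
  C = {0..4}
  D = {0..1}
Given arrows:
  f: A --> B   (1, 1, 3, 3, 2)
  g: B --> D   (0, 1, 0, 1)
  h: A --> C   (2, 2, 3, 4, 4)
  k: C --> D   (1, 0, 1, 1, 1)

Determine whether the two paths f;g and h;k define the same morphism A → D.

Path 1 = f;g:
  0 f-->1 g-->1
  1 f-->1 g-->1
  2 f-->3 g-->1
  3 f-->3 g-->1
  4 f-->2 g-->0
  result₁ = (1, 1, 1, 1, 0)
Path 2 = h;k:
  0 h-->2 k-->1
  1 h-->2 k-->1
  2 h-->3 k-->1
  3 h-->4 k-->1
  4 h-->4 k-->1
  result₂ = (1, 1, 1, 1, 1)
Equal? NO — does not commute

Answer: DOES NOT COMMUTE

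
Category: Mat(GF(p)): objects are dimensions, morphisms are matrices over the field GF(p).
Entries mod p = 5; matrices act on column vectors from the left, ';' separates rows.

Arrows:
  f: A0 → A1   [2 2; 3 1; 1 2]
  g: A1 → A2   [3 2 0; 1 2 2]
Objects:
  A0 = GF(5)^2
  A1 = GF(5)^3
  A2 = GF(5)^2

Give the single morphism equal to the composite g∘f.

Answer: [2 3; 0 3]

Derivation:
  e0=[1,0] f→[2,3,1] g→[2,0]
  e1=[0,1] f→[2,1,2] g→[3,3]
result: [2 3; 0 3]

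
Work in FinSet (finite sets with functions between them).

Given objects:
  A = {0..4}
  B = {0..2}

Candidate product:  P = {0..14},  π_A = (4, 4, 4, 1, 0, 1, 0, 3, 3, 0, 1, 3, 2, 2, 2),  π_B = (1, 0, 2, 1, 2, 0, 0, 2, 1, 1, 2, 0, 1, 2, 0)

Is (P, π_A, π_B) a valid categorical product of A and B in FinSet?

|A|·|B| = 5·3 = 15;  |P| = 15
Check the pairing map k ↦ (π_A(k), π_B(k)):
  0 : (4,1)
  1 : (4,0)
  2 : (4,2)
  3 : (1,1)
  4 : (0,2)
  5 : (1,0)
  6 : (0,0)
  7 : (3,2)
  8 : (3,1)
  9 : (0,1)
  10 : (1,2)
  11 : (3,0)
  12 : (2,1)
  13 : (2,2)
  14 : (2,0)
distinct pairs in image: 15 / 15 needed
  → bijection onto A×B; projections well-typed.

Answer: VALID PRODUCT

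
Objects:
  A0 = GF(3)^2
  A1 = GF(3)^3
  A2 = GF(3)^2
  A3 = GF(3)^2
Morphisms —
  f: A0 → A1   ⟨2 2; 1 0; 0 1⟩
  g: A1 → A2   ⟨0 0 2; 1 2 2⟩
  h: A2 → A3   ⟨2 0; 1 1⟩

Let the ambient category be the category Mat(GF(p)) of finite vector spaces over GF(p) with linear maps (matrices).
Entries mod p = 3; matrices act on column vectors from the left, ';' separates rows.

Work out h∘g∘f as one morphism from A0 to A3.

Answer: ⟨0 1; 1 0⟩

Work:
  e0=(1,0) f→(2,1,0) g→(0,1) h→(0,1)
  e1=(0,1) f→(2,0,1) g→(2,1) h→(1,0)
result: ⟨0 1; 1 0⟩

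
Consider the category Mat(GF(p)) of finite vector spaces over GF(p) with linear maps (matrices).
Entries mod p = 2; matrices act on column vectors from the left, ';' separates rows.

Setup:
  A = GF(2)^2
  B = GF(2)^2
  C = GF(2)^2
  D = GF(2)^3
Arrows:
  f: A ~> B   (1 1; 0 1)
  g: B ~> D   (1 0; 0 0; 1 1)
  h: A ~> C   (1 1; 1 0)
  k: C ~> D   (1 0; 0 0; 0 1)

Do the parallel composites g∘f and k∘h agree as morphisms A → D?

Answer: COMMUTES

Work:
Along f;g (path 1):
  e0=(1,0) f~>(1,0) g~>(1,0,1)
  e1=(0,1) f~>(1,1) g~>(1,0,0)
  result₁ = (1 1; 0 0; 1 0)
Along h;k (path 2):
  e0=(1,0) h~>(1,1) k~>(1,0,1)
  e1=(0,1) h~>(1,0) k~>(1,0,0)
  result₂ = (1 1; 0 0; 1 0)
Equal? equal; square commutes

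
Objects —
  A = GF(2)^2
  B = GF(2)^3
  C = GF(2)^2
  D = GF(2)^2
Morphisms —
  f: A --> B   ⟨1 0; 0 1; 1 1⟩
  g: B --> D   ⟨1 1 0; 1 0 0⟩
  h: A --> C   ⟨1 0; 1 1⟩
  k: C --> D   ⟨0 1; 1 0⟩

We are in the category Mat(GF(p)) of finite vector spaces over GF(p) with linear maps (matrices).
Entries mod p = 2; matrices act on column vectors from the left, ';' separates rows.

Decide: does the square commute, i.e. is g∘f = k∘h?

Answer: COMMUTES

Work:
Path 1 = f;g:
  e0=[1,0] f-->[1,0,1] g-->[1,1]
  e1=[0,1] f-->[0,1,1] g-->[1,0]
  ⟦path⟧₁ = ⟨1 1; 1 0⟩
Path 2 = h;k:
  e0=[1,0] h-->[1,1] k-->[1,1]
  e1=[0,1] h-->[0,1] k-->[1,0]
  ⟦path⟧₂ = ⟨1 1; 1 0⟩
Equal? same morphism ✓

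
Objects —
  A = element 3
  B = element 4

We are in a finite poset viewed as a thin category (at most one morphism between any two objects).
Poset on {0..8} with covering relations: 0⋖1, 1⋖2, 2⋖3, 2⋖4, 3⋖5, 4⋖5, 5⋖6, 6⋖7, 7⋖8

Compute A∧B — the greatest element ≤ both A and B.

Common predecessors of 3,4: {0,1,2}
  0 ⊑ 2
  1 ⊑ 2
  2 ⊑ 2
glb = 2

Answer: A∧B = 2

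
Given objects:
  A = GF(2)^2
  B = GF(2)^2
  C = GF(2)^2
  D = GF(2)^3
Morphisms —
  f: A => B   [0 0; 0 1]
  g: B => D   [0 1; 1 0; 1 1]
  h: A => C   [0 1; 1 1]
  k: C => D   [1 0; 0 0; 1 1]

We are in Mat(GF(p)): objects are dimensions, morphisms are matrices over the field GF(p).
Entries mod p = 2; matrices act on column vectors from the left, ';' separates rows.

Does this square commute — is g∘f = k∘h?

Answer: DOES NOT COMMUTE

Work:
Along f;g (path 1):
  e0=⟨1,0⟩ f=>⟨0,0⟩ g=>⟨0,0,0⟩
  e1=⟨0,1⟩ f=>⟨0,1⟩ g=>⟨1,0,1⟩
  composite₁ = [0 1; 0 0; 0 1]
Along h;k (path 2):
  e0=⟨1,0⟩ h=>⟨0,1⟩ k=>⟨0,0,1⟩
  e1=⟨0,1⟩ h=>⟨1,1⟩ k=>⟨1,0,0⟩
  composite₂ = [0 1; 0 0; 1 0]
Equal? distinct morphisms ✗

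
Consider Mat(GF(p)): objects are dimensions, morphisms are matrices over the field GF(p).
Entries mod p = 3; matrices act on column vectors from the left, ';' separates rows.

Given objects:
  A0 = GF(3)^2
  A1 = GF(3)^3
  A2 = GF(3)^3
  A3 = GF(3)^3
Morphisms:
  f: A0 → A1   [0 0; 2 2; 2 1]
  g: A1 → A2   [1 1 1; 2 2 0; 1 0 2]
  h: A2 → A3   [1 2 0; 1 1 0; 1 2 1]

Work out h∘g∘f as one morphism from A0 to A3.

Answer: [0 2; 2 1; 1 1]

Trace:
  e0=⟨1,0⟩ f→⟨0,2,2⟩ g→⟨1,1,1⟩ h→⟨0,2,1⟩
  e1=⟨0,1⟩ f→⟨0,2,1⟩ g→⟨0,1,2⟩ h→⟨2,1,1⟩
composite: [0 2; 2 1; 1 1]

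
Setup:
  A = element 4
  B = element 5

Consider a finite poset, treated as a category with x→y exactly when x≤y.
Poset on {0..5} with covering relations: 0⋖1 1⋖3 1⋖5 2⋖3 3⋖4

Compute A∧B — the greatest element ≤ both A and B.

Common predecessors of 4,5: {0,1}
  0 ⊑ 1
  1 ⊑ 1
glb = 1

Answer: A∧B = 1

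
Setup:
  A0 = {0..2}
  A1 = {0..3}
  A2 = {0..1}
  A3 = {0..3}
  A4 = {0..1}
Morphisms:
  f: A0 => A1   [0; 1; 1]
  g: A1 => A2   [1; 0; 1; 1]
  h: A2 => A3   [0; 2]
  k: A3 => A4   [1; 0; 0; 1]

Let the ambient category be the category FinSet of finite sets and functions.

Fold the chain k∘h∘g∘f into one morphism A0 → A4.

  0 f=>0 g=>1 h=>2 k=>0
  1 f=>1 g=>0 h=>0 k=>1
  2 f=>1 g=>0 h=>0 k=>1
⟦path⟧: [0; 1; 1]

Answer: [0; 1; 1]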